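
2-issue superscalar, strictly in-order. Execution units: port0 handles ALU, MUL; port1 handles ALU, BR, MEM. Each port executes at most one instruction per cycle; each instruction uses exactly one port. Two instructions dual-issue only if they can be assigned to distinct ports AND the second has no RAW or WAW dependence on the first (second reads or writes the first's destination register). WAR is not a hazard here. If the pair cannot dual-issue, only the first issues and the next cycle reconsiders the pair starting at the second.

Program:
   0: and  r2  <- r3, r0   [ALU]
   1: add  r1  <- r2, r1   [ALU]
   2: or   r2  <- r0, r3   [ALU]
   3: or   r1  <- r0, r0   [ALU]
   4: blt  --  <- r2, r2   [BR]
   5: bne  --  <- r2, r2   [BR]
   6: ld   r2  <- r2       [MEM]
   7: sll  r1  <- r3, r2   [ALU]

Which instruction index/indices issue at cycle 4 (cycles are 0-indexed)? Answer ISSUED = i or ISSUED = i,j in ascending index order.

ISSUED = 6

  cy0 -> i0 (and.ALU) RAW r2
  cy1 -> i1+i2 (add.ALU or.ALU) 2-wide
  cy2 -> i3+i4 (or.ALU blt.BR) 2-wide
  cy3 -> i5 (bne.BR) no-port BR/MEM
  cy4 -> i6 (ld.MEM) RAW r2
  cy5 -> i7 (sll.ALU) tail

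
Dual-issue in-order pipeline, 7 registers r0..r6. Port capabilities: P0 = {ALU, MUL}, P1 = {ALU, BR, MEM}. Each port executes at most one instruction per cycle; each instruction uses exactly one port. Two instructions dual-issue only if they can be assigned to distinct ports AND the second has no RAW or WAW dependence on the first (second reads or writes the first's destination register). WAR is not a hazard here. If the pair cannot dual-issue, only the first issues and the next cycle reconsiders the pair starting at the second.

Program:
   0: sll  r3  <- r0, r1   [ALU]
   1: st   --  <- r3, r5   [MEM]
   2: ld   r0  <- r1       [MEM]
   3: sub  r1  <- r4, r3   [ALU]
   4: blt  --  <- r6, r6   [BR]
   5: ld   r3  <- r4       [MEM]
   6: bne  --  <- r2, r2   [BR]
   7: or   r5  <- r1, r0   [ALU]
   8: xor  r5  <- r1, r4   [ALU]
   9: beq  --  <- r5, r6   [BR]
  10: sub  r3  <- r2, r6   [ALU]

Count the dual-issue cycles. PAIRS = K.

PAIRS = 3

0. sll @i0  | RAW r3
1. st @i1  | no-port MEM/MEM
2. ld sub @i2&i3  | 2-wide
3. blt @i4  | no-port BR/MEM
4. ld @i5  | no-port MEM/BR
5. bne or @i6&i7  | 2-wide
6. xor @i8  | RAW r5
7. beq sub @i9&i10  | 2-wide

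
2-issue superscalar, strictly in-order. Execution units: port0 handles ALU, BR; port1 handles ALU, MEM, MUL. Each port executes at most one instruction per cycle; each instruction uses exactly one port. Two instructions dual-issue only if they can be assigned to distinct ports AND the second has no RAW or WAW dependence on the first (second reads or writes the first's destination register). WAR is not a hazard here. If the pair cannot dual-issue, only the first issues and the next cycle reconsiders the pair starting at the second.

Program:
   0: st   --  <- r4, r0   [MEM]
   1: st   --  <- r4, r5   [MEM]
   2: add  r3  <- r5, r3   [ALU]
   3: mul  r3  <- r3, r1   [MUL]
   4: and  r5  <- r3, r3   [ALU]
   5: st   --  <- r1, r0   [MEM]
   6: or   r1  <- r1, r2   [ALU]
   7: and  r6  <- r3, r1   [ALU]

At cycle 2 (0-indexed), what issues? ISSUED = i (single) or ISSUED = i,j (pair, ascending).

ISSUED = 3

[0] i0  st  -- no-port MEM/MEM
[1] i1,i2  st/add  -- pair
[2] i3  mul  -- RAW r3
[3] i4,i5  and/st  -- pair
[4] i6  or  -- RAW r1
[5] i7  and  -- tail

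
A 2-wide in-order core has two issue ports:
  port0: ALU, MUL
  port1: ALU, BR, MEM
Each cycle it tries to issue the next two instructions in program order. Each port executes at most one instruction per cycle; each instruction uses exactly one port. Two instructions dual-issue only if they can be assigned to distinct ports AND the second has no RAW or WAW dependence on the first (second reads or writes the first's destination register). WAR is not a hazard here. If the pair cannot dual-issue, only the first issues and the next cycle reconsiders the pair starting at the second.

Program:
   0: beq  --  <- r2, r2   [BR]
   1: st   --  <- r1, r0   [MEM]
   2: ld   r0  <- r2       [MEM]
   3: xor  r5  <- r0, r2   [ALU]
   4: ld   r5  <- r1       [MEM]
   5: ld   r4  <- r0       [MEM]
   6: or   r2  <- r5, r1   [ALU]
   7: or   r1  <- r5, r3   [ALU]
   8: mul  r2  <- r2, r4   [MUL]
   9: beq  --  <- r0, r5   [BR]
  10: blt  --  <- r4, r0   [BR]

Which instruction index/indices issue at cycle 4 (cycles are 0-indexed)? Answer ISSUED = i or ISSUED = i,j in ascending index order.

c0: i0 beq  no-port BR/MEM
c1: i1 st  no-port MEM/MEM
c2: i2 ld  RAW r0
c3: i3 xor  WAW r5
c4: i4 ld  no-port MEM/MEM
c5: i5/i6 ld or  pair
c6: i7/i8 or mul  pair
c7: i9 beq  no-port BR/BR
c8: i10 blt  tail

ISSUED = 4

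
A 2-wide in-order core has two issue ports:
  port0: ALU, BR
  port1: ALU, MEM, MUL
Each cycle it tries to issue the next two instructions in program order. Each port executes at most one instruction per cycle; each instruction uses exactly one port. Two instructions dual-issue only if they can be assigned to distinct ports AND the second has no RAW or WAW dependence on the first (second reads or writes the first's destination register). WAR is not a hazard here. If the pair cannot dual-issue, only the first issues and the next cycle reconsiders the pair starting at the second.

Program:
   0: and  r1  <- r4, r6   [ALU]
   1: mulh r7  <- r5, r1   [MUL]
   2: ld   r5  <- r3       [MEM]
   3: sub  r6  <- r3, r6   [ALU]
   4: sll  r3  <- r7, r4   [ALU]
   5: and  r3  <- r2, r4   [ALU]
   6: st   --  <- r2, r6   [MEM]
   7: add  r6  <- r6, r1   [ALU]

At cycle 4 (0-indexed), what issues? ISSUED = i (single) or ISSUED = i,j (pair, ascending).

t=0 i0:and ; RAW r1
t=1 i1:mulh ; no-port MUL/MEM
t=2 i2,i3:ld+sub ; dual
t=3 i4:sll ; WAW r3
t=4 i5,i6:and+st ; dual
t=5 i7:add ; tail

ISSUED = 5,6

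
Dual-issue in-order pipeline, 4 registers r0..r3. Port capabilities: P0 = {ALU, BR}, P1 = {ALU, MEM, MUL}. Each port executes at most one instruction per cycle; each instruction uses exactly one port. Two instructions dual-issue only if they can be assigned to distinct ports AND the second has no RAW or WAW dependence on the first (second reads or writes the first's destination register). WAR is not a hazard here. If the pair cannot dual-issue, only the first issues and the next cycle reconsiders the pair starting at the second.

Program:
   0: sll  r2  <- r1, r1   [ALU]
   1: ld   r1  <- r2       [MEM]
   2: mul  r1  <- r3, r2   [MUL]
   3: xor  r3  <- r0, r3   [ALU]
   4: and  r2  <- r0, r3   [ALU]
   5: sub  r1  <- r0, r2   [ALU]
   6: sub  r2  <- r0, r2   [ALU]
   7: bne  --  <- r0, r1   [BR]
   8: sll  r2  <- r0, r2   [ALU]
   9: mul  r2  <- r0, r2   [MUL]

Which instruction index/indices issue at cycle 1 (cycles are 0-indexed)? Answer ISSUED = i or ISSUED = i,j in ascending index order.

ISSUED = 1

  cy0 -> i0 (sll) RAW r2
  cy1 -> i1 (ld) no-port MEM/MUL
  cy2 -> i2+i3 (mul/xor) 2-wide
  cy3 -> i4 (and) RAW r2
  cy4 -> i5+i6 (sub/sub) 2-wide
  cy5 -> i7+i8 (bne/sll) 2-wide
  cy6 -> i9 (mul) tail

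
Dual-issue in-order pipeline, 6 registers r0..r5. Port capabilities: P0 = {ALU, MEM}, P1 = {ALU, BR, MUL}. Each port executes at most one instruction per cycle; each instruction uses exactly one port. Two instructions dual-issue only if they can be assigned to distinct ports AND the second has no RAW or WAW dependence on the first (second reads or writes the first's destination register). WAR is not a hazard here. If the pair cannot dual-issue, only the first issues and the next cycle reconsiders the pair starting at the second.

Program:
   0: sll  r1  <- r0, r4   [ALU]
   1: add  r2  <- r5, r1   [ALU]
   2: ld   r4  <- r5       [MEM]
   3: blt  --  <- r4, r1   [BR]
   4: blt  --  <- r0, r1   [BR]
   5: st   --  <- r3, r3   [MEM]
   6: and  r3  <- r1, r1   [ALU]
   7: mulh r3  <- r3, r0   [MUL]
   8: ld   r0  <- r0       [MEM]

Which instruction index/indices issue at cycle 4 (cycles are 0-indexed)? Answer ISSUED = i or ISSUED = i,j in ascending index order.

ISSUED = 6

t=0 i0:sll.ALU ; RAW r1
t=1 i1+i2:add.ALU/ld.MEM ; pair
t=2 i3:blt.BR ; no-port BR/BR
t=3 i4+i5:blt.BR/st.MEM ; pair
t=4 i6:and.ALU ; RAW+WAW r3
t=5 i7+i8:mulh.MUL/ld.MEM ; pair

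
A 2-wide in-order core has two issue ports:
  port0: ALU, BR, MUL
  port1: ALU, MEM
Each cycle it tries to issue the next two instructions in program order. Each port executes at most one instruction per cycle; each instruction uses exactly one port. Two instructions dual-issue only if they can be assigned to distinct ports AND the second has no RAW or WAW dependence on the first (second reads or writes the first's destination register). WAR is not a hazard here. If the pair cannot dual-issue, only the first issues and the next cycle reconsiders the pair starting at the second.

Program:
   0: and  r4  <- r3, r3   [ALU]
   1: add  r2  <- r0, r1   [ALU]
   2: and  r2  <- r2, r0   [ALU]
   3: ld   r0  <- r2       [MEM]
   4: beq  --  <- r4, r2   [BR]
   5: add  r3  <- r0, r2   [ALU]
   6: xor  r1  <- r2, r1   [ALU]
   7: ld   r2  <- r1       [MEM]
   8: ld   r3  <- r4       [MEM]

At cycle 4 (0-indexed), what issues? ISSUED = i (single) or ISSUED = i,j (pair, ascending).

t=0 i0,i1:and/add ; pair
t=1 i2:and ; RAW r2
t=2 i3,i4:ld/beq ; pair
t=3 i5,i6:add/xor ; pair
t=4 i7:ld ; no-port MEM/MEM
t=5 i8:ld ; tail

ISSUED = 7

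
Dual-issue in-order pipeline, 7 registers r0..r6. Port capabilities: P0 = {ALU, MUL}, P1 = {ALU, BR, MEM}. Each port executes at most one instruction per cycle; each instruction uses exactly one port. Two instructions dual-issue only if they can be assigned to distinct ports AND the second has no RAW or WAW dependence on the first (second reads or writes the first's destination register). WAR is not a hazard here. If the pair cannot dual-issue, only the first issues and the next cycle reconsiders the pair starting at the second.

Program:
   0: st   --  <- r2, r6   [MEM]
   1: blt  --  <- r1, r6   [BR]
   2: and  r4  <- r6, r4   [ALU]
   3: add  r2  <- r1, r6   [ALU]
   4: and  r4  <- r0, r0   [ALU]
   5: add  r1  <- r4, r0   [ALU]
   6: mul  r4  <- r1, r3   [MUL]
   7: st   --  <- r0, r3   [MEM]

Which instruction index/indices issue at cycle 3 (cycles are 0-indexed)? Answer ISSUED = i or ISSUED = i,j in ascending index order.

[0] i0  st  -- no-port MEM/BR
[1] i1/i2  blt;and  -- dual
[2] i3/i4  add;and  -- dual
[3] i5  add  -- RAW r1
[4] i6/i7  mul;st  -- dual

ISSUED = 5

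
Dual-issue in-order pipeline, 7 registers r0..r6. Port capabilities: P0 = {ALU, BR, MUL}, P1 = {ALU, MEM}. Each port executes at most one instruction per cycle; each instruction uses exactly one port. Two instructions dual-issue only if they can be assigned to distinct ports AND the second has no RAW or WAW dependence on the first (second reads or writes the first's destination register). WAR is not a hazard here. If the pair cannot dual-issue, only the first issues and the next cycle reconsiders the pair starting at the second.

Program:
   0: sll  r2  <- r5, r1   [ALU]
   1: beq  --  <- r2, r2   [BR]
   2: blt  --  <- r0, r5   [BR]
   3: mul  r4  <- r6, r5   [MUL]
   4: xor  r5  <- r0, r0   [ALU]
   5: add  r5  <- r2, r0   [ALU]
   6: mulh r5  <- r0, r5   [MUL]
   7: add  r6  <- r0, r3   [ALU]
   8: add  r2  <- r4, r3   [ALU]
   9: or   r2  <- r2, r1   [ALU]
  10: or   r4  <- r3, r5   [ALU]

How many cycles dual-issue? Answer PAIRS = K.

PAIRS = 3

[0] i0  sll  -- RAW r2
[1] i1  beq  -- no-port BR/BR
[2] i2  blt  -- no-port BR/MUL
[3] i3&i4  mul+xor  -- dual
[4] i5  add  -- RAW+WAW r5
[5] i6&i7  mulh+add  -- dual
[6] i8  add  -- RAW+WAW r2
[7] i9&i10  or+or  -- dual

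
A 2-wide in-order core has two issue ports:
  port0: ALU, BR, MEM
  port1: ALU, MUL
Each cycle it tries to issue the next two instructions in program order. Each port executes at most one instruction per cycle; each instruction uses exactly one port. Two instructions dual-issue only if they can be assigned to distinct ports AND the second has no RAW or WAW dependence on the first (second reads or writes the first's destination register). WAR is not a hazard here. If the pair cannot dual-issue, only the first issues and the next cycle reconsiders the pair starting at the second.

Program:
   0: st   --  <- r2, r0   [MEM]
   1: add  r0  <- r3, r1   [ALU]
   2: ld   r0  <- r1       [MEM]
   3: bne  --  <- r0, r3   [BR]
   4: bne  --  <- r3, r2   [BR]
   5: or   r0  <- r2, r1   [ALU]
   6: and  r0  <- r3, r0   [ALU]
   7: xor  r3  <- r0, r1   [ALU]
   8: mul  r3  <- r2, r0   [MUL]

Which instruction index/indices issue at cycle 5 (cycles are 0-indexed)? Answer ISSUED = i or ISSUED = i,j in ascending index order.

ISSUED = 7

  cy0 -> i0/i1 (st.MEM;add.ALU) pair
  cy1 -> i2 (ld.MEM) no-port MEM/BR
  cy2 -> i3 (bne.BR) no-port BR/BR
  cy3 -> i4/i5 (bne.BR;or.ALU) pair
  cy4 -> i6 (and.ALU) RAW r0
  cy5 -> i7 (xor.ALU) WAW r3
  cy6 -> i8 (mul.MUL) tail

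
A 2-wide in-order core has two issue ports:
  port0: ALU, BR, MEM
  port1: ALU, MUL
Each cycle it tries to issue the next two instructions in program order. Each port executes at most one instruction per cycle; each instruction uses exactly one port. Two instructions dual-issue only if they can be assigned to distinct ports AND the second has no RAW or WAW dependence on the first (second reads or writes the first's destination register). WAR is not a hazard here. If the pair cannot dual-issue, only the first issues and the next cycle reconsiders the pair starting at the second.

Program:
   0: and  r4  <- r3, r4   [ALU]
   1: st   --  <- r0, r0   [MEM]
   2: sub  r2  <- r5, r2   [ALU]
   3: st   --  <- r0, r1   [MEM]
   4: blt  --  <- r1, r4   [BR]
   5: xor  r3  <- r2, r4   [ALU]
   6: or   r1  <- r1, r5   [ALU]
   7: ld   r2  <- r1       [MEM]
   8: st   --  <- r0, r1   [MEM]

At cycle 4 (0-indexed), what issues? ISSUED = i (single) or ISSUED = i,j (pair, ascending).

ISSUED = 7

#0 head=0: and/st i0,i1 2-wide
#1 head=2: sub/st i2,i3 2-wide
#2 head=4: blt/xor i4,i5 2-wide
#3 head=6: or i6 RAW r1
#4 head=7: ld i7 no-port MEM/MEM
#5 head=8: st i8 tail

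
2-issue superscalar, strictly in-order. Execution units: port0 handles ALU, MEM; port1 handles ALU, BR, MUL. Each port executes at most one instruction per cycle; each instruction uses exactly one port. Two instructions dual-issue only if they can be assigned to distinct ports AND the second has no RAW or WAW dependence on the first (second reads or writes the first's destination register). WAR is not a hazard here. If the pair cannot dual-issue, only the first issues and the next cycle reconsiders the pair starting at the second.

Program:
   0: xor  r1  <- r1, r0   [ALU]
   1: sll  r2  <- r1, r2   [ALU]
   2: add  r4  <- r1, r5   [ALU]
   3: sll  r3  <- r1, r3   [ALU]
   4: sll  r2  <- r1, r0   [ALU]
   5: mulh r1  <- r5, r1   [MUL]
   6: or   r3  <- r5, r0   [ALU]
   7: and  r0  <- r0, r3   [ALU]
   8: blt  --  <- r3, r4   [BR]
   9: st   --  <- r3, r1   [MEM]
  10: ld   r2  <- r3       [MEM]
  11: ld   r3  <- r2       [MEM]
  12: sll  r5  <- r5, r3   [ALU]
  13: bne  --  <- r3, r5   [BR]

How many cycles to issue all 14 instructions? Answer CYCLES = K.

CYCLES = 10

t=0 i0:xor.ALU ; RAW r1
t=1 i1+i2:sll.ALU+add.ALU ; 2-wide
t=2 i3+i4:sll.ALU+sll.ALU ; 2-wide
t=3 i5+i6:mulh.MUL+or.ALU ; 2-wide
t=4 i7+i8:and.ALU+blt.BR ; 2-wide
t=5 i9:st.MEM ; no-port MEM/MEM
t=6 i10:ld.MEM ; no-port MEM/MEM
t=7 i11:ld.MEM ; RAW r3
t=8 i12:sll.ALU ; RAW r5
t=9 i13:bne.BR ; tail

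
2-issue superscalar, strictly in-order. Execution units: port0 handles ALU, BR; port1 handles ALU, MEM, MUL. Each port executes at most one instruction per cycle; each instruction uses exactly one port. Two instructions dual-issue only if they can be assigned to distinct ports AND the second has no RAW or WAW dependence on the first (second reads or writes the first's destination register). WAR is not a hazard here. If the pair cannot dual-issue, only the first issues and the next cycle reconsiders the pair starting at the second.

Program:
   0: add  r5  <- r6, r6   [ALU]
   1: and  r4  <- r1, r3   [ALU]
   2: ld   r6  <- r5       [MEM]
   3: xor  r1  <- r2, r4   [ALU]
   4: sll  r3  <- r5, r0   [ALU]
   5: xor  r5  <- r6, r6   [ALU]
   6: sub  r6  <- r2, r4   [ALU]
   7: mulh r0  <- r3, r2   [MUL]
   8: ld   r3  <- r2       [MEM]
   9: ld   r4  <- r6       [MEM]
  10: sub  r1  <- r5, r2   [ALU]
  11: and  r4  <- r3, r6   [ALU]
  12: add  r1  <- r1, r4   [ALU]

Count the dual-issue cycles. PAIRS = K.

PAIRS = 5

t=0 i0+i1:add;and ; pair
t=1 i2+i3:ld;xor ; pair
t=2 i4+i5:sll;xor ; pair
t=3 i6+i7:sub;mulh ; pair
t=4 i8:ld ; no-port MEM/MEM
t=5 i9+i10:ld;sub ; pair
t=6 i11:and ; RAW r4
t=7 i12:add ; tail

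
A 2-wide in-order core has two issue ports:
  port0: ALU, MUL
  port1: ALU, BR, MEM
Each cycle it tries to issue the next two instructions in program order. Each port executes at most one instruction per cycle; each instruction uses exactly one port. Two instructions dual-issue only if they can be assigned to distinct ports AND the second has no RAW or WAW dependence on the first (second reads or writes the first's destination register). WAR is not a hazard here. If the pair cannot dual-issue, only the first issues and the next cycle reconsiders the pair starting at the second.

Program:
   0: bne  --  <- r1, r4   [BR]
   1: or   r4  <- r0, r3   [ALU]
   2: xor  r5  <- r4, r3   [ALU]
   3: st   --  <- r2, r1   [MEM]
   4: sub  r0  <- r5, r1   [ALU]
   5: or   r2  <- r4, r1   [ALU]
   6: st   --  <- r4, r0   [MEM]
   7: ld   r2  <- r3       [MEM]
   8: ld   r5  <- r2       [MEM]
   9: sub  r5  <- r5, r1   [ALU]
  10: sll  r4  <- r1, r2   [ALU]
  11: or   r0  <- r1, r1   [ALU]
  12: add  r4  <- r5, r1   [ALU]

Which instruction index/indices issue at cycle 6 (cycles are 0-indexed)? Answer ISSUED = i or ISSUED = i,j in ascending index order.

ISSUED = 9,10

  cy0 -> i0&i1 (bne;or) pair
  cy1 -> i2&i3 (xor;st) pair
  cy2 -> i4&i5 (sub;or) pair
  cy3 -> i6 (st) no-port MEM/MEM
  cy4 -> i7 (ld) no-port MEM/MEM
  cy5 -> i8 (ld) RAW+WAW r5
  cy6 -> i9&i10 (sub;sll) pair
  cy7 -> i11&i12 (or;add) pair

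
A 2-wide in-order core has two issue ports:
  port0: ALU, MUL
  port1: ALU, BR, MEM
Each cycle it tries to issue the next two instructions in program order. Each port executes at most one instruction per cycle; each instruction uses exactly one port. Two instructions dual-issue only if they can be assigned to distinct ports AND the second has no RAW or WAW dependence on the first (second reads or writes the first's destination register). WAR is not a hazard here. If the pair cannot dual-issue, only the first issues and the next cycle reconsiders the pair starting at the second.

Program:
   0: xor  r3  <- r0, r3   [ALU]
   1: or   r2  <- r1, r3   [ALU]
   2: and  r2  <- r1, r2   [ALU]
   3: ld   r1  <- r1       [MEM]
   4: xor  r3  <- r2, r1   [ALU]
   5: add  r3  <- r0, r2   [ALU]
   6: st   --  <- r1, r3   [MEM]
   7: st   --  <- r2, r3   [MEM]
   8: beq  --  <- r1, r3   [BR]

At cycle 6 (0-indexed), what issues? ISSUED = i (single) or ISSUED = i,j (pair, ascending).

ISSUED = 7

0. xor @i0  | RAW r3
1. or @i1  | RAW+WAW r2
2. and+ld @i2+i3  | dual
3. xor @i4  | WAW r3
4. add @i5  | RAW r3
5. st @i6  | no-port MEM/MEM
6. st @i7  | no-port MEM/BR
7. beq @i8  | tail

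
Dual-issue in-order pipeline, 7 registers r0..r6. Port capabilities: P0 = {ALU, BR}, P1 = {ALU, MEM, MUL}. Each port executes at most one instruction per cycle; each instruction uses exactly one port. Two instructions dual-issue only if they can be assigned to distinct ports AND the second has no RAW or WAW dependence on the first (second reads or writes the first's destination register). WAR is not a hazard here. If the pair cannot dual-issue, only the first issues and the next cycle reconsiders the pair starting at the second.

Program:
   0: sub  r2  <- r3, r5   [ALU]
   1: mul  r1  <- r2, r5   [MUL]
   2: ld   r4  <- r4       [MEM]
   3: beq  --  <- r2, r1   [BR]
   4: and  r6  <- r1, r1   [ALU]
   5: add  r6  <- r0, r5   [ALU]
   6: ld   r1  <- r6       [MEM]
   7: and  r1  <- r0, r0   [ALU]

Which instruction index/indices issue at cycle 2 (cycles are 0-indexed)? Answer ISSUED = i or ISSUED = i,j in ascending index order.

0. sub.ALU @i0  | RAW r2
1. mul.MUL @i1  | no-port MUL/MEM
2. ld.MEM beq.BR @i2&i3  | 2-wide
3. and.ALU @i4  | WAW r6
4. add.ALU @i5  | RAW r6
5. ld.MEM @i6  | WAW r1
6. and.ALU @i7  | tail

ISSUED = 2,3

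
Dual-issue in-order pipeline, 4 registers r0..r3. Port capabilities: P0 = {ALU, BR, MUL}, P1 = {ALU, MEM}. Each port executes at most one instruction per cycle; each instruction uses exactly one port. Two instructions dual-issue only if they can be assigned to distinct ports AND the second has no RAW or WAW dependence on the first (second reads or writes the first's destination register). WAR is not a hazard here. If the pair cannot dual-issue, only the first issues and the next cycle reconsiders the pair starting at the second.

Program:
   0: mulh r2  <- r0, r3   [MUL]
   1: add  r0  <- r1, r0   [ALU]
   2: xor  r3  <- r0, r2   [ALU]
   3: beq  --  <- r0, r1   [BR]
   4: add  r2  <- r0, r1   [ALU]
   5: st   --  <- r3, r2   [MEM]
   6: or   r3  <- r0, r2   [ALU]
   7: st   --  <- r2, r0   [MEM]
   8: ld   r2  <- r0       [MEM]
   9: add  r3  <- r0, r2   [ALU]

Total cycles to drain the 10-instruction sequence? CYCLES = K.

  cy0 -> i0,i1 (mulh add) pair
  cy1 -> i2,i3 (xor beq) pair
  cy2 -> i4 (add) RAW r2
  cy3 -> i5,i6 (st or) pair
  cy4 -> i7 (st) no-port MEM/MEM
  cy5 -> i8 (ld) RAW r2
  cy6 -> i9 (add) tail

CYCLES = 7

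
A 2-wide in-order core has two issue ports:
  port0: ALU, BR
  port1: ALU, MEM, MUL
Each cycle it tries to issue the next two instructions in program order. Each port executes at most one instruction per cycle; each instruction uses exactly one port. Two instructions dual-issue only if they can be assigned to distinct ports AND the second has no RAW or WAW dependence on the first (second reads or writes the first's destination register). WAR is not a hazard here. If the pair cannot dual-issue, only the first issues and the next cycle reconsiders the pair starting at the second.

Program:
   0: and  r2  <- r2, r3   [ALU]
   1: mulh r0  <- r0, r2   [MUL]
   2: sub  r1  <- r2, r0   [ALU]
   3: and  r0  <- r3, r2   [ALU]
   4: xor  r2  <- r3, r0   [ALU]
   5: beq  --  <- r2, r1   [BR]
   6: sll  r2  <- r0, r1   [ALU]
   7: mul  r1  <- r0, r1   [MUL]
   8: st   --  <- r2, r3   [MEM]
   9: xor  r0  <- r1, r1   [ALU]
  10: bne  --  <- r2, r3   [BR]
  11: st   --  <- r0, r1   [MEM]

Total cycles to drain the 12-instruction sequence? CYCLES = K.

CYCLES = 8

0. and.ALU @i0  | RAW r2
1. mulh.MUL @i1  | RAW r0
2. sub.ALU;and.ALU @i2,i3  | dual
3. xor.ALU @i4  | RAW r2
4. beq.BR;sll.ALU @i5,i6  | dual
5. mul.MUL @i7  | no-port MUL/MEM
6. st.MEM;xor.ALU @i8,i9  | dual
7. bne.BR;st.MEM @i10,i11  | dual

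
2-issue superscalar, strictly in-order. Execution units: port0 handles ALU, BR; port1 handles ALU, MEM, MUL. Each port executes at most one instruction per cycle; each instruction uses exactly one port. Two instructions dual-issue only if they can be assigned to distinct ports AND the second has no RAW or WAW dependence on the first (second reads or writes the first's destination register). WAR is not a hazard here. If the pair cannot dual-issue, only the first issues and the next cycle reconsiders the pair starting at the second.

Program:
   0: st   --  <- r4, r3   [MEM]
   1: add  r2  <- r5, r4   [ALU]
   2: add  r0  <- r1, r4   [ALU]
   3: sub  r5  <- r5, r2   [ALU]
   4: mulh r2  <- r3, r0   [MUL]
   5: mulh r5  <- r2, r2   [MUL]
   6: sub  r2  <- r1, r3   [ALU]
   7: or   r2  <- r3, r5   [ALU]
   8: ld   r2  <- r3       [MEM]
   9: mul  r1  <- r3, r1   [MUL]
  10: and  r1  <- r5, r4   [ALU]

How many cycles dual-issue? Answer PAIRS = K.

PAIRS = 3

t=0 i0/i1:st;add ; dual
t=1 i2/i3:add;sub ; dual
t=2 i4:mulh ; no-port MUL/MUL
t=3 i5/i6:mulh;sub ; dual
t=4 i7:or ; WAW r2
t=5 i8:ld ; no-port MEM/MUL
t=6 i9:mul ; WAW r1
t=7 i10:and ; tail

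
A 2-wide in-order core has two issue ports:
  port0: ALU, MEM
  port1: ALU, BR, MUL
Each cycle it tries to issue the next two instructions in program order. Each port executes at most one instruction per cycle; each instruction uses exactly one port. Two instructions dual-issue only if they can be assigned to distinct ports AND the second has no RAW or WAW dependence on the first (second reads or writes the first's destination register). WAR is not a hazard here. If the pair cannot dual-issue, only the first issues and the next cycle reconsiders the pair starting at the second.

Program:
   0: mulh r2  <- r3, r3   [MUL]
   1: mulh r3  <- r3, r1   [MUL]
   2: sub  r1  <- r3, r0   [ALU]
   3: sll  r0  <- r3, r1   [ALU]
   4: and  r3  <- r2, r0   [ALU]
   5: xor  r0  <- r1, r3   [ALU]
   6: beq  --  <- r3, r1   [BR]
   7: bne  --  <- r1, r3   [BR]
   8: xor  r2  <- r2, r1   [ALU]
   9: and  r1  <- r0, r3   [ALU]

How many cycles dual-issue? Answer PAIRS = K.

PAIRS = 2

c0: i0 mulh  no-port MUL/MUL
c1: i1 mulh  RAW r3
c2: i2 sub  RAW r1
c3: i3 sll  RAW r0
c4: i4 and  RAW r3
c5: i5+i6 xor beq  pair
c6: i7+i8 bne xor  pair
c7: i9 and  tail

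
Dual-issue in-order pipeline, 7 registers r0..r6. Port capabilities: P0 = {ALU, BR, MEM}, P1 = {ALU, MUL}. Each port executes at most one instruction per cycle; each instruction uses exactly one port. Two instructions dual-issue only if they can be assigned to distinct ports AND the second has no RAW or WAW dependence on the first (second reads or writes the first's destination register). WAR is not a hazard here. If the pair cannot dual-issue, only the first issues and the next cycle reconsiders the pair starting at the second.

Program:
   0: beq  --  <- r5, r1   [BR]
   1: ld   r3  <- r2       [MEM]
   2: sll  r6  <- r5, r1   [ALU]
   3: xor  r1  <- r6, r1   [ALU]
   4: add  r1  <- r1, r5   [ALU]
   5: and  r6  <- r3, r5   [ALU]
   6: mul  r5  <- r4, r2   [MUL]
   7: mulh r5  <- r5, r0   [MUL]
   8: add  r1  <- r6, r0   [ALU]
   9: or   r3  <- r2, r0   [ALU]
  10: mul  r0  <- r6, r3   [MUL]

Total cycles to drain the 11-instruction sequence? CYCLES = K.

c0: i0 beq  no-port BR/MEM
c1: i1&i2 ld sll  dual
c2: i3 xor  RAW+WAW r1
c3: i4&i5 add and  dual
c4: i6 mul  no-port MUL/MUL
c5: i7&i8 mulh add  dual
c6: i9 or  RAW r3
c7: i10 mul  tail

CYCLES = 8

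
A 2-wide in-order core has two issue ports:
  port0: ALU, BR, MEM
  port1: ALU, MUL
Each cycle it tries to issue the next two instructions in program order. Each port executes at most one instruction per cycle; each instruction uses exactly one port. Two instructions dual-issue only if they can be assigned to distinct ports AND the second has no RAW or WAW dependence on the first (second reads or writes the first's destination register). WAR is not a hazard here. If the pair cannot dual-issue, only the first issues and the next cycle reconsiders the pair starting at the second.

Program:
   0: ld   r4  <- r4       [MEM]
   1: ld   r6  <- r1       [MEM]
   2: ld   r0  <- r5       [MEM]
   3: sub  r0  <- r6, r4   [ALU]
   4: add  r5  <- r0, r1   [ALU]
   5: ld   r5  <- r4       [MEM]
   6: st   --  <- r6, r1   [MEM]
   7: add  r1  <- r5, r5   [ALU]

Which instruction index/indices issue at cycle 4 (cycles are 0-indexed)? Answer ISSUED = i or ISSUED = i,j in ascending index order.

ISSUED = 4

[0] i0  ld.MEM  -- no-port MEM/MEM
[1] i1  ld.MEM  -- no-port MEM/MEM
[2] i2  ld.MEM  -- WAW r0
[3] i3  sub.ALU  -- RAW r0
[4] i4  add.ALU  -- WAW r5
[5] i5  ld.MEM  -- no-port MEM/MEM
[6] i6&i7  st.MEM;add.ALU  -- dual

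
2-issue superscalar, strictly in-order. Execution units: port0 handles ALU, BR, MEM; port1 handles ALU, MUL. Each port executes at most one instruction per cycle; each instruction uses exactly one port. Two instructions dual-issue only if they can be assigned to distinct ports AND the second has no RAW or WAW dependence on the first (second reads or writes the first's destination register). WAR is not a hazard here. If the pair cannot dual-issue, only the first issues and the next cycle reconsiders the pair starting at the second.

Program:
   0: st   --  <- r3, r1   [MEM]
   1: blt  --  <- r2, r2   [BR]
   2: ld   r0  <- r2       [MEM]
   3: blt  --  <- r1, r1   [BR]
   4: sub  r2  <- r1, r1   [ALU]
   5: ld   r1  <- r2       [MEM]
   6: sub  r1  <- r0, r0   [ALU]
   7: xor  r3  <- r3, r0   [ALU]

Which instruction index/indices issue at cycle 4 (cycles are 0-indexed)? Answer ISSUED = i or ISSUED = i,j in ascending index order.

[0] i0  st.MEM  -- no-port MEM/BR
[1] i1  blt.BR  -- no-port BR/MEM
[2] i2  ld.MEM  -- no-port MEM/BR
[3] i3,i4  blt.BR;sub.ALU  -- dual
[4] i5  ld.MEM  -- WAW r1
[5] i6,i7  sub.ALU;xor.ALU  -- dual

ISSUED = 5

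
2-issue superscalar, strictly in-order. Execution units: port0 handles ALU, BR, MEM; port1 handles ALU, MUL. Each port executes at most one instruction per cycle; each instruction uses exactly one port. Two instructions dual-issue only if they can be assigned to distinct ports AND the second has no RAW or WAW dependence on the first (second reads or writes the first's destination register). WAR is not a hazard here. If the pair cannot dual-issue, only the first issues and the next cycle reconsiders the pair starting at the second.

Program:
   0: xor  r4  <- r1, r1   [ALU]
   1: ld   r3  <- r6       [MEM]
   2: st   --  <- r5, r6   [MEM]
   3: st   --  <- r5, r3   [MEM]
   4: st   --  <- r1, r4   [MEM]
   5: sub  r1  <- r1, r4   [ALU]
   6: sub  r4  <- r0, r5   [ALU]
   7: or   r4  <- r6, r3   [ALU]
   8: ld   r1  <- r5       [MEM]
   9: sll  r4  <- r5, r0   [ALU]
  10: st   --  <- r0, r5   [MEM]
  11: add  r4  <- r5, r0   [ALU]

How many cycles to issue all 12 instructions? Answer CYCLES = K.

CYCLES = 8

t=0 i0&i1:xor+ld ; 2-wide
t=1 i2:st ; no-port MEM/MEM
t=2 i3:st ; no-port MEM/MEM
t=3 i4&i5:st+sub ; 2-wide
t=4 i6:sub ; WAW r4
t=5 i7&i8:or+ld ; 2-wide
t=6 i9&i10:sll+st ; 2-wide
t=7 i11:add ; tail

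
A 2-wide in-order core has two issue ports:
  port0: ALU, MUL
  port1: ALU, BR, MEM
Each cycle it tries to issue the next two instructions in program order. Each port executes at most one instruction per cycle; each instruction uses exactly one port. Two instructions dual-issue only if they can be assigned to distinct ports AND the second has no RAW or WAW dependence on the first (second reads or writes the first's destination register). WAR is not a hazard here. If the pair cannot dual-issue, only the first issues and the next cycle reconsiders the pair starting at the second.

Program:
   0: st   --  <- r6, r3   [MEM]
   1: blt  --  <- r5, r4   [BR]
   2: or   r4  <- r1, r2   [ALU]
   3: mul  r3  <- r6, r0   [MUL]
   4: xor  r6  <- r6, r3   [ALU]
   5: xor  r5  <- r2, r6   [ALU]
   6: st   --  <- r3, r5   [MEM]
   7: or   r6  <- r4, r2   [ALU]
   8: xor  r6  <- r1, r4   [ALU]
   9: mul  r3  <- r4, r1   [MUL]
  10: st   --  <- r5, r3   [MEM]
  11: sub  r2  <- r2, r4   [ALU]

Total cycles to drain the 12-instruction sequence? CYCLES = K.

0. st.MEM @i0  | no-port MEM/BR
1. blt.BR or.ALU @i1+i2  | 2-wide
2. mul.MUL @i3  | RAW r3
3. xor.ALU @i4  | RAW r6
4. xor.ALU @i5  | RAW r5
5. st.MEM or.ALU @i6+i7  | 2-wide
6. xor.ALU mul.MUL @i8+i9  | 2-wide
7. st.MEM sub.ALU @i10+i11  | 2-wide

CYCLES = 8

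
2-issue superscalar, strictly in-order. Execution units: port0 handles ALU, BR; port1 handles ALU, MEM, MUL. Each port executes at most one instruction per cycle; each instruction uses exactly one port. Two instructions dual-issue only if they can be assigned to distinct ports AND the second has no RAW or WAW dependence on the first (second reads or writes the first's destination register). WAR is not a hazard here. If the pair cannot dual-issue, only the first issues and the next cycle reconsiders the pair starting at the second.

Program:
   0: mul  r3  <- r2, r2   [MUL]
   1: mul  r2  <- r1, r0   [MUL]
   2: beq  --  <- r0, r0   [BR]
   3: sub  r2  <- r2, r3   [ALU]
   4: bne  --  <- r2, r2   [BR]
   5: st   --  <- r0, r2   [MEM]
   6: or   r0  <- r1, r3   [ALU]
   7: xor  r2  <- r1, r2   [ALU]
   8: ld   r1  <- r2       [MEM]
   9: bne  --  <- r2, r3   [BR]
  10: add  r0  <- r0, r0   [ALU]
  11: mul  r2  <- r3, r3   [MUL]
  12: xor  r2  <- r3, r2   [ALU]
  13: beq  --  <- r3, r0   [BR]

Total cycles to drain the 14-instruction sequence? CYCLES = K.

CYCLES = 8

c0: i0 mul  no-port MUL/MUL
c1: i1+i2 mul/beq  dual
c2: i3 sub  RAW r2
c3: i4+i5 bne/st  dual
c4: i6+i7 or/xor  dual
c5: i8+i9 ld/bne  dual
c6: i10+i11 add/mul  dual
c7: i12+i13 xor/beq  dual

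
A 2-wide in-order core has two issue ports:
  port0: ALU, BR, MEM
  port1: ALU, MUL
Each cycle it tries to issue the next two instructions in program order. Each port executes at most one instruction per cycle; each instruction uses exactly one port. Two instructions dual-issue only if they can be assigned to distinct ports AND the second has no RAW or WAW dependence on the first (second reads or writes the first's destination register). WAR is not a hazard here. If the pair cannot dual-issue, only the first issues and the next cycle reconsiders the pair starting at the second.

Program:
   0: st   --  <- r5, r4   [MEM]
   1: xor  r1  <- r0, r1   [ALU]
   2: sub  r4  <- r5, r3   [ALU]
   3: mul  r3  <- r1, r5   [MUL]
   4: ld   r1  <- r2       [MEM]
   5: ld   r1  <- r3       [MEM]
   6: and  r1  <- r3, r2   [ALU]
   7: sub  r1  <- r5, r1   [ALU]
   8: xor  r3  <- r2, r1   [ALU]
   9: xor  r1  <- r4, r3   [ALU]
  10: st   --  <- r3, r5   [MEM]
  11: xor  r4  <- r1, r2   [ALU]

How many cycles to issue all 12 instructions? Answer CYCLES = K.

[0] i0&i1  st.MEM+xor.ALU  -- 2-wide
[1] i2&i3  sub.ALU+mul.MUL  -- 2-wide
[2] i4  ld.MEM  -- no-port MEM/MEM
[3] i5  ld.MEM  -- WAW r1
[4] i6  and.ALU  -- RAW+WAW r1
[5] i7  sub.ALU  -- RAW r1
[6] i8  xor.ALU  -- RAW r3
[7] i9&i10  xor.ALU+st.MEM  -- 2-wide
[8] i11  xor.ALU  -- tail

CYCLES = 9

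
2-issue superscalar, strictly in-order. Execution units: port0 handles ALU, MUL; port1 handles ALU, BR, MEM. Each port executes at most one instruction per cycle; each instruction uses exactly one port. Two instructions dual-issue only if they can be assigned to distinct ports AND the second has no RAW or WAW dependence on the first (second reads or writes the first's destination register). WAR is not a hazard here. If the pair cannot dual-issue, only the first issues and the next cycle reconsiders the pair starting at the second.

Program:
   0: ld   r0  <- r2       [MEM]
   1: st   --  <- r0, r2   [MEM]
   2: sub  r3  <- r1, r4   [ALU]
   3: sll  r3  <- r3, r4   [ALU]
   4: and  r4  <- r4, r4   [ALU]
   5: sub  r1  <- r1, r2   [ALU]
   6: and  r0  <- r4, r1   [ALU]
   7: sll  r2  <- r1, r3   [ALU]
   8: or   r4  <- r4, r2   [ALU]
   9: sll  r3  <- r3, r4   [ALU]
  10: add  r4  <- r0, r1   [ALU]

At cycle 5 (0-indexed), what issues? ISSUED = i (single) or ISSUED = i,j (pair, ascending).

t=0 i0:ld ; no-port MEM/MEM
t=1 i1+i2:st/sub ; dual
t=2 i3+i4:sll/and ; dual
t=3 i5:sub ; RAW r1
t=4 i6+i7:and/sll ; dual
t=5 i8:or ; RAW r4
t=6 i9+i10:sll/add ; dual

ISSUED = 8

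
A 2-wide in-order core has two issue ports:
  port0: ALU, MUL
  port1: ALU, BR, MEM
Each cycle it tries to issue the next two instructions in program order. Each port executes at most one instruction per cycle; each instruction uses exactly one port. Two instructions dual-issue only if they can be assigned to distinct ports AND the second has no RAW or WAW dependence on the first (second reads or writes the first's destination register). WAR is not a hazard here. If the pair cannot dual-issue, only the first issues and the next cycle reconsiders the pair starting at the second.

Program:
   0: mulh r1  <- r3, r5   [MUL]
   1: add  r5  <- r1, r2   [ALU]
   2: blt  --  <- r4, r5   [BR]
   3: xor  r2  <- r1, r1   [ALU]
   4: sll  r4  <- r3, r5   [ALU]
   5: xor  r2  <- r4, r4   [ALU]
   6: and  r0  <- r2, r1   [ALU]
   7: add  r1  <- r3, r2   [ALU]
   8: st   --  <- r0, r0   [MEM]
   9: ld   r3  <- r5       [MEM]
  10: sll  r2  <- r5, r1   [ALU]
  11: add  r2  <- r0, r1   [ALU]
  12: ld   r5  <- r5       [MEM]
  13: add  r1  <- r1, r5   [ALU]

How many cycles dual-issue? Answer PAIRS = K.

  cy0 -> i0 (mulh) RAW r1
  cy1 -> i1 (add) RAW r5
  cy2 -> i2/i3 (blt xor) dual
  cy3 -> i4 (sll) RAW r4
  cy4 -> i5 (xor) RAW r2
  cy5 -> i6/i7 (and add) dual
  cy6 -> i8 (st) no-port MEM/MEM
  cy7 -> i9/i10 (ld sll) dual
  cy8 -> i11/i12 (add ld) dual
  cy9 -> i13 (add) tail

PAIRS = 4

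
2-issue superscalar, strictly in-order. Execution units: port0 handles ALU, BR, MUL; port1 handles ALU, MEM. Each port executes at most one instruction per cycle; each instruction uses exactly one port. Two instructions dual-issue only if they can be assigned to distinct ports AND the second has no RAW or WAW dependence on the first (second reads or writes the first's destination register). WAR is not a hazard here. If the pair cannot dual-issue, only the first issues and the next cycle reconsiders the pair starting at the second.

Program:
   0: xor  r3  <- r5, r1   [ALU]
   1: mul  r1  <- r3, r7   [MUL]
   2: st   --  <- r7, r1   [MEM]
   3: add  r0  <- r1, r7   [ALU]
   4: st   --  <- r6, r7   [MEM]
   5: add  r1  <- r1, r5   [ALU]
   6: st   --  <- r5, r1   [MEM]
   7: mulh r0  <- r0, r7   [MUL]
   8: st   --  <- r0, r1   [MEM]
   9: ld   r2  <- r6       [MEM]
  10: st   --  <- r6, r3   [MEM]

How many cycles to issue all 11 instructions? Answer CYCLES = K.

#0 head=0: xor.ALU i0 RAW r3
#1 head=1: mul.MUL i1 RAW r1
#2 head=2: st.MEM add.ALU i2,i3 2-wide
#3 head=4: st.MEM add.ALU i4,i5 2-wide
#4 head=6: st.MEM mulh.MUL i6,i7 2-wide
#5 head=8: st.MEM i8 no-port MEM/MEM
#6 head=9: ld.MEM i9 no-port MEM/MEM
#7 head=10: st.MEM i10 tail

CYCLES = 8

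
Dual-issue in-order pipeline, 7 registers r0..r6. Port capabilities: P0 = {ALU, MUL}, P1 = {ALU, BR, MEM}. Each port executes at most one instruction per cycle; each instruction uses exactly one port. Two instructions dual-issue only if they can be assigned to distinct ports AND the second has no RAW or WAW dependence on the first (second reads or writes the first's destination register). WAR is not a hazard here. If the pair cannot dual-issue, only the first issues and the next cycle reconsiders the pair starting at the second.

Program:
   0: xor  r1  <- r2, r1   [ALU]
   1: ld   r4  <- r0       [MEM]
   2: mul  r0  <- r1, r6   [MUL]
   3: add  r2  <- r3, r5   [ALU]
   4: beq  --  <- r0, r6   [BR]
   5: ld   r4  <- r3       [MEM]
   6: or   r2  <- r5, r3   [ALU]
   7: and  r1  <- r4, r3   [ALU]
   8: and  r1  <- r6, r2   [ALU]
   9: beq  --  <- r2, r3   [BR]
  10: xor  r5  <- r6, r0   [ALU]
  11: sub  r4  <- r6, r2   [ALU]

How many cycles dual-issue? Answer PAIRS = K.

PAIRS = 5

[0] i0+i1  xor.ALU/ld.MEM  -- dual
[1] i2+i3  mul.MUL/add.ALU  -- dual
[2] i4  beq.BR  -- no-port BR/MEM
[3] i5+i6  ld.MEM/or.ALU  -- dual
[4] i7  and.ALU  -- WAW r1
[5] i8+i9  and.ALU/beq.BR  -- dual
[6] i10+i11  xor.ALU/sub.ALU  -- dual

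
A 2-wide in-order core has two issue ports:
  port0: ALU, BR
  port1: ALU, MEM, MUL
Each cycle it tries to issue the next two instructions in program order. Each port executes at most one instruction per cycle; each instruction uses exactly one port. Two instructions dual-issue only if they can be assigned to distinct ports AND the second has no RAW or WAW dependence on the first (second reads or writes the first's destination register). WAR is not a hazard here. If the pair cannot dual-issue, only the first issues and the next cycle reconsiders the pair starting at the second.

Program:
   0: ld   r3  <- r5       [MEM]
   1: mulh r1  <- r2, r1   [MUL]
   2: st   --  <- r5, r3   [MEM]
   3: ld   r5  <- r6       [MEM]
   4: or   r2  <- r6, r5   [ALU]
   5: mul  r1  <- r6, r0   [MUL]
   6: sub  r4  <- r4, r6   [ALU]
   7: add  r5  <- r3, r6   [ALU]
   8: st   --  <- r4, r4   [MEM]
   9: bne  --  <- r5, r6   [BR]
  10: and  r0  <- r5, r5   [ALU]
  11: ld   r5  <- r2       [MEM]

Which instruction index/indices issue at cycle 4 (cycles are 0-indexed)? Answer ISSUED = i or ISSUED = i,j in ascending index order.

  cy0 -> i0 (ld) no-port MEM/MUL
  cy1 -> i1 (mulh) no-port MUL/MEM
  cy2 -> i2 (st) no-port MEM/MEM
  cy3 -> i3 (ld) RAW r5
  cy4 -> i4/i5 (or mul) dual
  cy5 -> i6/i7 (sub add) dual
  cy6 -> i8/i9 (st bne) dual
  cy7 -> i10/i11 (and ld) dual

ISSUED = 4,5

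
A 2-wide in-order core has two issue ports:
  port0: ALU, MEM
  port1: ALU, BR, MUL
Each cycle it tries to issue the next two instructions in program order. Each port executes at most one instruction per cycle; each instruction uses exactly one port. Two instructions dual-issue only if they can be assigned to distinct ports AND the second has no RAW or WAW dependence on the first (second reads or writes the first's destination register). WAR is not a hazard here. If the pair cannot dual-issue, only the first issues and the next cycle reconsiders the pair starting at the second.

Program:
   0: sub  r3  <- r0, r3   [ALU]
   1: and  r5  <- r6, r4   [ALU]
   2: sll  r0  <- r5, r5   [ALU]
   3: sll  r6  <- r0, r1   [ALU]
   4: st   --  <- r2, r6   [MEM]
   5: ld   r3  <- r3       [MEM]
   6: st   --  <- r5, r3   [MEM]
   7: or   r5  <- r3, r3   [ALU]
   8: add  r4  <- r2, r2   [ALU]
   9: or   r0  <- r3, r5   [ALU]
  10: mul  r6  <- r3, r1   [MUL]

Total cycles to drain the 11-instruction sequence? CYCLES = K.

CYCLES = 8

  cy0 -> i0,i1 (sub/and) 2-wide
  cy1 -> i2 (sll) RAW r0
  cy2 -> i3 (sll) RAW r6
  cy3 -> i4 (st) no-port MEM/MEM
  cy4 -> i5 (ld) no-port MEM/MEM
  cy5 -> i6,i7 (st/or) 2-wide
  cy6 -> i8,i9 (add/or) 2-wide
  cy7 -> i10 (mul) tail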